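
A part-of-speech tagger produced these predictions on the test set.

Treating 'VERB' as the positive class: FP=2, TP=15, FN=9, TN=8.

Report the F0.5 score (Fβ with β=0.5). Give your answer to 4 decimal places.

Fβ = (1+β²)·TP / ((1+β²)·TP + β²·FN + FP), with β²=1/4
= 1.25·15 / (1.25·15 + 0.25·9 + 2) = 0.8152

0.8152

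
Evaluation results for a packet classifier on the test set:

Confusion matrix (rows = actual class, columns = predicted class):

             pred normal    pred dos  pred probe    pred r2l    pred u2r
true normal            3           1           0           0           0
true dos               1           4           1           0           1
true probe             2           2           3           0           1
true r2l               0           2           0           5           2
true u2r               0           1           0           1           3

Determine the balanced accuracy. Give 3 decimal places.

Balanced accuracy = mean of per-class recall.
  normal: recall = 3/4 = 0.7500
  dos: recall = 4/7 = 0.5714
  probe: recall = 3/8 = 0.3750
  r2l: recall = 5/9 = 0.5556
  u2r: recall = 3/5 = 0.6000
Mean = (0.7500 + 0.5714 + 0.3750 + 0.5556 + 0.6000) / 5 = 0.570

0.570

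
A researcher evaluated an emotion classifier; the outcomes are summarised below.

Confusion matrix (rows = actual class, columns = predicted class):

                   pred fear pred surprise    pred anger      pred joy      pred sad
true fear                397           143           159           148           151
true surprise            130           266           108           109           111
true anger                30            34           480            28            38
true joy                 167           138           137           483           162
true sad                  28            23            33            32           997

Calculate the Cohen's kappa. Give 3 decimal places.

0.469

Observed agreement pₒ = trace/N = 2623/4532 = 0.5788
Expected agreement pₑ = Σ (rowᵢ·colᵢ)/N² = (998·752 + 724·604 + 610·917 + 1087·800 + 1113·1459)/4532² = 0.2065
κ = (pₒ − pₑ)/(1 − pₑ) = (0.5788 − 0.2065)/(1 − 0.2065) = 0.469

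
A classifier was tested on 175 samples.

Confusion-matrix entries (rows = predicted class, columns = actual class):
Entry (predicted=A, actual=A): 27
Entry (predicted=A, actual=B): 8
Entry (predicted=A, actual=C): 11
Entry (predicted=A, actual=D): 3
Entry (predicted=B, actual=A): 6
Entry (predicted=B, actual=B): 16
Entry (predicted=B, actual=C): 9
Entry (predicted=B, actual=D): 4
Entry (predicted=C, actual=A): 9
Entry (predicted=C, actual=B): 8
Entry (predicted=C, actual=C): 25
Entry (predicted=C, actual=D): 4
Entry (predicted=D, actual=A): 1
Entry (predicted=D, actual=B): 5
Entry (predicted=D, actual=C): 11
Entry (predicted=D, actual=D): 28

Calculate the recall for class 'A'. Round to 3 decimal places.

recall = TP/(TP+FN).
A: TP=27, FN=6+9+1=16 → 27/43 = 0.6279

0.628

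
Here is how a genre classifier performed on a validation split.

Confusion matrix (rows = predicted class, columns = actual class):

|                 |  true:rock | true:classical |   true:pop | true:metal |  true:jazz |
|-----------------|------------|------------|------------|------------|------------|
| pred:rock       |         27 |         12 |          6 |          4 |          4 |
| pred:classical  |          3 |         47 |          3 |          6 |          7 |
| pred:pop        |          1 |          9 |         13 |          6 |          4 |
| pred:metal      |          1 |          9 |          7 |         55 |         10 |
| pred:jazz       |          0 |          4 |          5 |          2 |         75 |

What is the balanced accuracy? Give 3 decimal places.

0.662

Balanced accuracy = mean of per-class recall.
  rock: recall = 27/32 = 0.8438
  classical: recall = 47/81 = 0.5802
  pop: recall = 13/34 = 0.3824
  metal: recall = 55/73 = 0.7534
  jazz: recall = 75/100 = 0.7500
Mean = (0.8438 + 0.5802 + 0.3824 + 0.7534 + 0.7500) / 5 = 0.662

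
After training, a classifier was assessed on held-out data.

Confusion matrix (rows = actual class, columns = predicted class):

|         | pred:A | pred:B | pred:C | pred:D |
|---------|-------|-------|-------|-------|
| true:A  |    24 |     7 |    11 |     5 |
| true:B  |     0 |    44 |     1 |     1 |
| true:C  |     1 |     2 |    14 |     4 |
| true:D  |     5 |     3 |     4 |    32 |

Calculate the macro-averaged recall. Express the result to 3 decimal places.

Per-class recall (TP/(TP+FN)):
  A: TP=24, FN=7+11+5=23 → 24/47 = 0.5106
  B: TP=44, FN=0+1+1=2 → 44/46 = 0.9565
  C: TP=14, FN=1+2+4=7 → 14/21 = 0.6667
  D: TP=32, FN=5+3+4=12 → 32/44 = 0.7273
Macro-recall = mean = (0.5106 + 0.9565 + 0.6667 + 0.7273) / 4 = 0.715

0.715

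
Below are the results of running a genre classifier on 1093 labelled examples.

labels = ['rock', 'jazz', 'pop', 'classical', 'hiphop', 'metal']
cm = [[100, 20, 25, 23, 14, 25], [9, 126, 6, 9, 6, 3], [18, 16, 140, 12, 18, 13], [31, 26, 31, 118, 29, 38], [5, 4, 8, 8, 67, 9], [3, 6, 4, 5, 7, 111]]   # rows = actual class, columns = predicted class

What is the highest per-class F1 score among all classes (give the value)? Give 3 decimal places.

Per-class F1 score (2·TP/(2·TP+FP+FN)):
  rock: TP=100, FP=9+18+31+5+3=66, FN=20+25+23+14+25=107 → 200/373 = 0.5362
  jazz: TP=126, FP=20+16+26+4+6=72, FN=9+6+9+6+3=33 → 252/357 = 0.7059
  pop: TP=140, FP=25+6+31+8+4=74, FN=18+16+12+18+13=77 → 280/431 = 0.6497
  classical: TP=118, FP=23+9+12+8+5=57, FN=31+26+31+29+38=155 → 236/448 = 0.5268
  hiphop: TP=67, FP=14+6+18+29+7=74, FN=5+4+8+8+9=34 → 134/242 = 0.5537
  metal: TP=111, FP=25+3+13+38+9=88, FN=3+6+4+5+7=25 → 222/335 = 0.6627
Highest is class 'jazz' with F1 score = 0.706.

0.706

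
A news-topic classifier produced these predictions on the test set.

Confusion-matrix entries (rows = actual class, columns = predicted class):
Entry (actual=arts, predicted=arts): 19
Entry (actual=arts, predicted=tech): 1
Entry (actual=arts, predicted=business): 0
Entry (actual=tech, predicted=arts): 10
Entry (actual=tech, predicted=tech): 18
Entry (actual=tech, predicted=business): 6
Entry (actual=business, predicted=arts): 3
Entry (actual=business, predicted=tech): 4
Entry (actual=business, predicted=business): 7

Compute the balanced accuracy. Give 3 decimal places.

0.660

Balanced accuracy = mean of per-class recall.
  arts: recall = 19/20 = 0.9500
  tech: recall = 18/34 = 0.5294
  business: recall = 7/14 = 0.5000
Mean = (0.9500 + 0.5294 + 0.5000) / 3 = 0.660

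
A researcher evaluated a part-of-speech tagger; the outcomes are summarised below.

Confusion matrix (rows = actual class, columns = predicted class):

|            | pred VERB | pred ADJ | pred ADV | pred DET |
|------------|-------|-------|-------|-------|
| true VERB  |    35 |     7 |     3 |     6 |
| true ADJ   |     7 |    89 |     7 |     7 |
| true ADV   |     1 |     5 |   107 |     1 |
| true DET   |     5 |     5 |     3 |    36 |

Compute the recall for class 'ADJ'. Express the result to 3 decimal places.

Take TP from the diagonal, FP from the rest of the 'ADJ' prediction marginal, FN from the rest of the 'ADJ' actual marginal.
recall = TP/(TP+FN).
ADJ: TP=89, FN=7+7+7=21 → 89/110 = 0.8091

0.809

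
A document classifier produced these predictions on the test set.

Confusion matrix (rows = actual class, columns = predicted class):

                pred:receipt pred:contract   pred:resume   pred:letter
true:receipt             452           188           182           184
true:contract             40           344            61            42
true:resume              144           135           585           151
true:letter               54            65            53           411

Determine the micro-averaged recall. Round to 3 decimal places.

0.580

Micro-averaging pools counts across classes: ΣTP=1792, ΣFP=1299, ΣFN=1299.
Micro-recall = TP/(TP+FN) on pooled counts = 0.580 (equals overall accuracy in single-label multiclass).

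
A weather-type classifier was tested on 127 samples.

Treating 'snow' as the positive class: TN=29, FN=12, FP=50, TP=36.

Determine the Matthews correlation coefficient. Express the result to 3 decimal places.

MCC = (TP·TN − FP·FN) / √((TP+FP)(TP+FN)(TN+FP)(TN+FN))
Numerator = 36·29 − 50·12 = 444
Denominator = √(86·48·79·41) = √13370592 = 3656.5820
MCC = 444 / 3656.5820 = 0.121

0.121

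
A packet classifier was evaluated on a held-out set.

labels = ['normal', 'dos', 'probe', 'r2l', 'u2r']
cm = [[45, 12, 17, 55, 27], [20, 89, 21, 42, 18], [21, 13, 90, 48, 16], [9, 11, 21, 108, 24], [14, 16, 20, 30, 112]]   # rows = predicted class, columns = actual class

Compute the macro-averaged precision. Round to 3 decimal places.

0.489

Per-class precision (TP/(TP+FP)):
  normal: TP=45, FP=12+17+55+27=111 → 45/156 = 0.2885
  dos: TP=89, FP=20+21+42+18=101 → 89/190 = 0.4684
  probe: TP=90, FP=21+13+48+16=98 → 90/188 = 0.4787
  r2l: TP=108, FP=9+11+21+24=65 → 108/173 = 0.6243
  u2r: TP=112, FP=14+16+20+30=80 → 112/192 = 0.5833
Macro-precision = mean = (0.2885 + 0.4684 + 0.4787 + 0.6243 + 0.5833) / 5 = 0.489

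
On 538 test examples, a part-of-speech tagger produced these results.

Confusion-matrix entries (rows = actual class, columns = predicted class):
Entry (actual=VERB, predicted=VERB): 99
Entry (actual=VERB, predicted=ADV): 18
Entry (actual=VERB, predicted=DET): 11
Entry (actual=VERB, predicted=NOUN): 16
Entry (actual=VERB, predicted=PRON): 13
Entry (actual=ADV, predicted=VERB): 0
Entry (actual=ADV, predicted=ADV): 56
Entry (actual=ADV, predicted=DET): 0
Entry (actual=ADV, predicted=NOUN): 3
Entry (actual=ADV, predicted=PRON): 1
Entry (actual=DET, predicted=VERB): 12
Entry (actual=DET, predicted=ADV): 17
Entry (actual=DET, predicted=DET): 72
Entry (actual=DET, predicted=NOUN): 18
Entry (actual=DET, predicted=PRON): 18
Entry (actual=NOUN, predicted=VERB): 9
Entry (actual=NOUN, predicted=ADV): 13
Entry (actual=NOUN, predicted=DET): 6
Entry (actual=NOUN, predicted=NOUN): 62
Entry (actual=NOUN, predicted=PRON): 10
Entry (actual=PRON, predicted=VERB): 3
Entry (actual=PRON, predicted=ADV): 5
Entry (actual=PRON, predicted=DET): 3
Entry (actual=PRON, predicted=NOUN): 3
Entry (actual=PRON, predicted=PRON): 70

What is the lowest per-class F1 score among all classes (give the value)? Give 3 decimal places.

0.614

Per-class F1 score (2·TP/(2·TP+FP+FN)):
  VERB: TP=99, FP=0+12+9+3=24, FN=18+11+16+13=58 → 198/280 = 0.7071
  ADV: TP=56, FP=18+17+13+5=53, FN=0+0+3+1=4 → 112/169 = 0.6627
  DET: TP=72, FP=11+0+6+3=20, FN=12+17+18+18=65 → 144/229 = 0.6288
  NOUN: TP=62, FP=16+3+18+3=40, FN=9+13+6+10=38 → 124/202 = 0.6139
  PRON: TP=70, FP=13+1+18+10=42, FN=3+5+3+3=14 → 140/196 = 0.7143
Lowest is class 'NOUN' with F1 score = 0.614.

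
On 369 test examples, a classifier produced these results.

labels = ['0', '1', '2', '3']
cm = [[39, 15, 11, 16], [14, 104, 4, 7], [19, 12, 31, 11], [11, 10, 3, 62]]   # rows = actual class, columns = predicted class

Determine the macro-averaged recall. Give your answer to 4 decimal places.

Per-class recall (TP/(TP+FN)):
  0: TP=39, FN=15+11+16=42 → 39/81 = 0.48148
  1: TP=104, FN=14+4+7=25 → 104/129 = 0.80620
  2: TP=31, FN=19+12+11=42 → 31/73 = 0.42466
  3: TP=62, FN=11+10+3=24 → 62/86 = 0.72093
Macro-recall = mean = (0.48148 + 0.80620 + 0.42466 + 0.72093) / 4 = 0.6083

0.6083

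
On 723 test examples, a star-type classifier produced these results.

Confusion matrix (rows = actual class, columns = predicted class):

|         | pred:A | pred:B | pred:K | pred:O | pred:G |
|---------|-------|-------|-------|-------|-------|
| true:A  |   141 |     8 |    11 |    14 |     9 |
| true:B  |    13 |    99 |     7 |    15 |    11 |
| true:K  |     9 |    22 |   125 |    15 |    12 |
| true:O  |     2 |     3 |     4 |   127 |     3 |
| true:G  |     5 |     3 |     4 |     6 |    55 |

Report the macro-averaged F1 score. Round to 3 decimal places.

Per-class F1 score (2·TP/(2·TP+FP+FN)):
  A: TP=141, FP=13+9+2+5=29, FN=8+11+14+9=42 → 282/353 = 0.7989
  B: TP=99, FP=8+22+3+3=36, FN=13+7+15+11=46 → 198/280 = 0.7071
  K: TP=125, FP=11+7+4+4=26, FN=9+22+15+12=58 → 250/334 = 0.7485
  O: TP=127, FP=14+15+15+6=50, FN=2+3+4+3=12 → 254/316 = 0.8038
  G: TP=55, FP=9+11+12+3=35, FN=5+3+4+6=18 → 110/163 = 0.6748
Macro-F1 score = mean = (0.7989 + 0.7071 + 0.7485 + 0.8038 + 0.6748) / 5 = 0.747

0.747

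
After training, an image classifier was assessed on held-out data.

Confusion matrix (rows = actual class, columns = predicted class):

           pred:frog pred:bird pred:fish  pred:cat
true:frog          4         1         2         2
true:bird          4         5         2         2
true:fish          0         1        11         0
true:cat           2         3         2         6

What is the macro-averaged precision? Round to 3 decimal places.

0.537

Per-class precision (TP/(TP+FP)):
  frog: TP=4, FP=4+0+2=6 → 4/10 = 0.4000
  bird: TP=5, FP=1+1+3=5 → 5/10 = 0.5000
  fish: TP=11, FP=2+2+2=6 → 11/17 = 0.6471
  cat: TP=6, FP=2+2+0=4 → 6/10 = 0.6000
Macro-precision = mean = (0.4000 + 0.5000 + 0.6471 + 0.6000) / 4 = 0.537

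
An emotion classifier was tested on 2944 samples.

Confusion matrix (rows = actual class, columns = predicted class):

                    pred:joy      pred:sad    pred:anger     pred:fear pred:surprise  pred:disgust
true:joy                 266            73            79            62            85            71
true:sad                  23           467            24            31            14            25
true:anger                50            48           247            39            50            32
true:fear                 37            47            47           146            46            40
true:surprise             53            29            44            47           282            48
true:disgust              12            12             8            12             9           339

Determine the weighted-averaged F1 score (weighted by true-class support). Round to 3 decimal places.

0.583

Per-class F1 score (2·TP/(2·TP+FP+FN)):
  joy: TP=266, FP=23+50+37+53+12=175, FN=73+79+62+85+71=370 → 532/1077 = 0.4940
  sad: TP=467, FP=73+48+47+29+12=209, FN=23+24+31+14+25=117 → 934/1260 = 0.7413
  anger: TP=247, FP=79+24+47+44+8=202, FN=50+48+39+50+32=219 → 494/915 = 0.5399
  fear: TP=146, FP=62+31+39+47+12=191, FN=37+47+47+46+40=217 → 292/700 = 0.4171
  surprise: TP=282, FP=85+14+50+46+9=204, FN=53+29+44+47+48=221 → 564/989 = 0.5703
  disgust: TP=339, FP=71+25+32+40+48=216, FN=12+12+8+12+9=53 → 678/947 = 0.7159
Weighted-F1 score = Σ (supportᵢ/N)·F1 scoreᵢ with N=2944: (636/2944)·0.4940 + (584/2944)·0.7413 + (466/2944)·0.5399 + (363/2944)·0.4171 + (503/2944)·0.5703 + (392/2944)·0.7159 = 0.583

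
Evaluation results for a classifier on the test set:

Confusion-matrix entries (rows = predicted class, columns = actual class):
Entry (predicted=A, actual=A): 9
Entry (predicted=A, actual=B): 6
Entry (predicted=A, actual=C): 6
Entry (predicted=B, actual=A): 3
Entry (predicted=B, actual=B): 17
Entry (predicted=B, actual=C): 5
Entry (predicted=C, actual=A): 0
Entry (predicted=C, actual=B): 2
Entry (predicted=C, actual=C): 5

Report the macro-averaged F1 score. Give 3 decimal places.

Per-class F1 score (2·TP/(2·TP+FP+FN)):
  A: TP=9, FP=6+6=12, FN=3+0=3 → 18/33 = 0.5455
  B: TP=17, FP=3+5=8, FN=6+2=8 → 34/50 = 0.6800
  C: TP=5, FP=0+2=2, FN=6+5=11 → 10/23 = 0.4348
Macro-F1 score = mean = (0.5455 + 0.6800 + 0.4348) / 3 = 0.553

0.553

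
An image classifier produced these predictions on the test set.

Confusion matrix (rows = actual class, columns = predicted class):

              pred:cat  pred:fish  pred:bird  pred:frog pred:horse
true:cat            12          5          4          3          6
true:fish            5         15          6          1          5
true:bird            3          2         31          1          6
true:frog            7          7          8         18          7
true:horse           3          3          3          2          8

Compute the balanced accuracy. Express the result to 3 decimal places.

0.479

Balanced accuracy = mean of per-class recall.
  cat: recall = 12/30 = 0.4000
  fish: recall = 15/32 = 0.4688
  bird: recall = 31/43 = 0.7209
  frog: recall = 18/47 = 0.3830
  horse: recall = 8/19 = 0.4211
Mean = (0.4000 + 0.4688 + 0.7209 + 0.3830 + 0.4211) / 5 = 0.479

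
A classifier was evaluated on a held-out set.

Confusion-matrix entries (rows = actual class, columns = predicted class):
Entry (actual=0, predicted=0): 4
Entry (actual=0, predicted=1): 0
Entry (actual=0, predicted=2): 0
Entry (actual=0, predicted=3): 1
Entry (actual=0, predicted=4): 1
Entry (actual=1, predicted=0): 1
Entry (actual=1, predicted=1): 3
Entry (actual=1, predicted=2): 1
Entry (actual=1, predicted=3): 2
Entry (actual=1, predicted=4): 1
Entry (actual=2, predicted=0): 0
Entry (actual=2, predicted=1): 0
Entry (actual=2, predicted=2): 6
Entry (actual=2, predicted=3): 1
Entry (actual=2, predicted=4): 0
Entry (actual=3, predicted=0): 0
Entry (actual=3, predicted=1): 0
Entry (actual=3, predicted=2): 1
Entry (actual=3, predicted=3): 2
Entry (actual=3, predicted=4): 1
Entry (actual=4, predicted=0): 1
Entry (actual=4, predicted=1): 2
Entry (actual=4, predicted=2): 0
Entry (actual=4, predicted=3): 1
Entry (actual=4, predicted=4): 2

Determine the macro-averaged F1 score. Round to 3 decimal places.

Per-class F1 score (2·TP/(2·TP+FP+FN)):
  0: TP=4, FP=1+0+0+1=2, FN=0+0+1+1=2 → 8/12 = 0.6667
  1: TP=3, FP=0+0+0+2=2, FN=1+1+2+1=5 → 6/13 = 0.4615
  2: TP=6, FP=0+1+1+0=2, FN=0+0+1+0=1 → 12/15 = 0.8000
  3: TP=2, FP=1+2+1+1=5, FN=0+0+1+1=2 → 4/11 = 0.3636
  4: TP=2, FP=1+1+0+1=3, FN=1+2+0+1=4 → 4/11 = 0.3636
Macro-F1 score = mean = (0.6667 + 0.4615 + 0.8000 + 0.3636 + 0.3636) / 5 = 0.531

0.531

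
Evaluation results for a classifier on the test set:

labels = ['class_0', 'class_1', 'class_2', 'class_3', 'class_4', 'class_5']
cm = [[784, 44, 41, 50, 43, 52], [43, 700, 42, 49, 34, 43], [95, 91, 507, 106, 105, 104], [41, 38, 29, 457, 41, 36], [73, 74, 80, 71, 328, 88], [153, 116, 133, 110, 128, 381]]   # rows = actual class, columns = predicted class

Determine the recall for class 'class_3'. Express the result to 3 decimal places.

Treat 'class_3' as positive and all other classes as negative.
recall = TP/(TP+FN).
class_3: TP=457, FN=41+38+29+41+36=185 → 457/642 = 0.7118

0.712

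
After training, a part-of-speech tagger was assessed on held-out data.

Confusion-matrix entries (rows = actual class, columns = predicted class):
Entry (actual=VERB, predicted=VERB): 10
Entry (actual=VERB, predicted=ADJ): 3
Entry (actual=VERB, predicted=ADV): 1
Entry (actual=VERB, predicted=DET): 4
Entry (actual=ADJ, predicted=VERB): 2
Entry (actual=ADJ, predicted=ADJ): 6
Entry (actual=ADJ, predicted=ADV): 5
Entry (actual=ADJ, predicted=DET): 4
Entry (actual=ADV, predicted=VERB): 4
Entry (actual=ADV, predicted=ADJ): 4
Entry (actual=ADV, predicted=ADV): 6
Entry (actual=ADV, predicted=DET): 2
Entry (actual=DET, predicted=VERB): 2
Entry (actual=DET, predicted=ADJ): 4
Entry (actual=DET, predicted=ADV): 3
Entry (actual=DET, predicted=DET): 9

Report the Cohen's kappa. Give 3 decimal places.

0.265

Observed agreement pₒ = trace/N = 31/69 = 0.4493
Expected agreement pₑ = Σ (rowᵢ·colᵢ)/N² = (18·18 + 17·17 + 16·15 + 18·19)/69² = 0.2510
κ = (pₒ − pₑ)/(1 − pₑ) = (0.4493 − 0.2510)/(1 − 0.2510) = 0.265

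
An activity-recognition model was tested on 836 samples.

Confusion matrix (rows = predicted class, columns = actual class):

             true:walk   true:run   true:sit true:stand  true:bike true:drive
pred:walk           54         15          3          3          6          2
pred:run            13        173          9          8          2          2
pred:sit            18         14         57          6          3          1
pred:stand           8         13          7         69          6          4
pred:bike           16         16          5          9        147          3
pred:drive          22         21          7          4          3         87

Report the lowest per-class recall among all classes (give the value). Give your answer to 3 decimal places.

0.412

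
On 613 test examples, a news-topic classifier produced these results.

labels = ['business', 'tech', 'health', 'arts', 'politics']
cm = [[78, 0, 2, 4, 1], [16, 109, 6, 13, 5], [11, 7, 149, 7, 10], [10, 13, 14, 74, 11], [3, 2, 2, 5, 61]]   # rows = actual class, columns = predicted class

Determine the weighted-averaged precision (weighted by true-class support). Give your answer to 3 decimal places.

Per-class precision (TP/(TP+FP)):
  business: TP=78, FP=16+11+10+3=40 → 78/118 = 0.6610
  tech: TP=109, FP=0+7+13+2=22 → 109/131 = 0.8321
  health: TP=149, FP=2+6+14+2=24 → 149/173 = 0.8613
  arts: TP=74, FP=4+13+7+5=29 → 74/103 = 0.7184
  politics: TP=61, FP=1+5+10+11=27 → 61/88 = 0.6932
Weighted-precision = Σ (supportᵢ/N)·precisionᵢ with N=613: (85/613)·0.6610 + (149/613)·0.8321 + (184/613)·0.8613 + (122/613)·0.7184 + (73/613)·0.6932 = 0.778

0.778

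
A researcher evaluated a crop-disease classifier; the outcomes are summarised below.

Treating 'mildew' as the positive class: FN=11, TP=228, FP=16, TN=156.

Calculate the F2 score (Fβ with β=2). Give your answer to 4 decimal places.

Fβ = (1+β²)·TP / ((1+β²)·TP + β²·FN + FP), with β²=4
= 5·228 / (5·228 + 4·11 + 16) = 0.9500

0.9500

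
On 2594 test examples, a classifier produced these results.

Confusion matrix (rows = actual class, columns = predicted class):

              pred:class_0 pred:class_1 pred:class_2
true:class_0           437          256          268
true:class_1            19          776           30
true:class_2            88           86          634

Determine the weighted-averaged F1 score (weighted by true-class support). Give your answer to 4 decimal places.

Per-class F1 score (2·TP/(2·TP+FP+FN)):
  class_0: TP=437, FP=19+88=107, FN=256+268=524 → 874/1505 = 0.58073
  class_1: TP=776, FP=256+86=342, FN=19+30=49 → 1552/1943 = 0.79876
  class_2: TP=634, FP=268+30=298, FN=88+86=174 → 1268/1740 = 0.72874
Weighted-F1 score = Σ (supportᵢ/N)·F1 scoreᵢ with N=2594: (961/2594)·0.58073 + (825/2594)·0.79876 + (808/2594)·0.72874 = 0.6962

0.6962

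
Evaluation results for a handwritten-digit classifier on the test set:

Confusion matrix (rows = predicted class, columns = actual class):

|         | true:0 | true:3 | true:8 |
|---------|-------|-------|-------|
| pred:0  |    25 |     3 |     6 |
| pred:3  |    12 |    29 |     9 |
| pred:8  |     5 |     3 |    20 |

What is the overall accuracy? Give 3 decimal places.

Accuracy = trace / total = (25+29+20=74) / 112 = 74/112 = 0.661

0.661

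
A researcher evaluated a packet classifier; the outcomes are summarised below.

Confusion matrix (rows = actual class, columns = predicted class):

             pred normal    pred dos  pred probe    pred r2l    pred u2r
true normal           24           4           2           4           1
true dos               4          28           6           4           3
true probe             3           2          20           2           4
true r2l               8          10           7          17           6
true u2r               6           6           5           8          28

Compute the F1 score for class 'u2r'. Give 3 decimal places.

Treat 'u2r' as positive and all other classes as negative.
F1 score = 2·TP/(2·TP+FP+FN).
u2r: TP=28, FP=1+3+4+6=14, FN=6+6+5+8=25 → 56/95 = 0.5895

0.589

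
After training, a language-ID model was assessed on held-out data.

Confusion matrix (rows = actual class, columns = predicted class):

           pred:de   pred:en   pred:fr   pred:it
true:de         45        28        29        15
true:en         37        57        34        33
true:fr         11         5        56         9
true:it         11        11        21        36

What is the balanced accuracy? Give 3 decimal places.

0.471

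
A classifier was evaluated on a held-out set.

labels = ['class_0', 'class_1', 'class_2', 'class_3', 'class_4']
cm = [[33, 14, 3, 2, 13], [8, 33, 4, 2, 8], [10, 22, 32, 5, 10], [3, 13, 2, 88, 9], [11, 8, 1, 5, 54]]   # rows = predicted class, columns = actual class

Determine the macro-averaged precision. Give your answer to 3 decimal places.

Per-class precision (TP/(TP+FP)):
  class_0: TP=33, FP=14+3+2+13=32 → 33/65 = 0.5077
  class_1: TP=33, FP=8+4+2+8=22 → 33/55 = 0.6000
  class_2: TP=32, FP=10+22+5+10=47 → 32/79 = 0.4051
  class_3: TP=88, FP=3+13+2+9=27 → 88/115 = 0.7652
  class_4: TP=54, FP=11+8+1+5=25 → 54/79 = 0.6835
Macro-precision = mean = (0.5077 + 0.6000 + 0.4051 + 0.7652 + 0.6835) / 5 = 0.592

0.592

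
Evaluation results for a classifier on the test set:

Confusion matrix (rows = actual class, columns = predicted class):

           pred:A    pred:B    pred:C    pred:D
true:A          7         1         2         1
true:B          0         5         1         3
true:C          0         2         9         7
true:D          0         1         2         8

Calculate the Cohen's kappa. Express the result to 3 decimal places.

0.450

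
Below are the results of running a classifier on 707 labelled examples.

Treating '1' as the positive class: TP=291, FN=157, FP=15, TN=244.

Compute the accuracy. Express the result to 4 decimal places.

0.7567

Accuracy = (TP+TN)/N = (291+244)/707 = 0.7567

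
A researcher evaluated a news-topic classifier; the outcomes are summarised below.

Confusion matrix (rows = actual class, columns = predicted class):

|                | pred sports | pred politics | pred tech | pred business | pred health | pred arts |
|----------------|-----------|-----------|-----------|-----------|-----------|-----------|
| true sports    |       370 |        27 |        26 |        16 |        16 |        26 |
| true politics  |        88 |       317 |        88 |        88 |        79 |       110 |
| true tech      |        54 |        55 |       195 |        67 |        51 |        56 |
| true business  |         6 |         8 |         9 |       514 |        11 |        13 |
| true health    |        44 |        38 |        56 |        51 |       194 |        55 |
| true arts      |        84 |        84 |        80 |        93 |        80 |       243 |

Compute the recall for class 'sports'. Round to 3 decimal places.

Treat 'sports' as positive and all other classes as negative.
recall = TP/(TP+FN).
sports: TP=370, FN=27+26+16+16+26=111 → 370/481 = 0.7692

0.769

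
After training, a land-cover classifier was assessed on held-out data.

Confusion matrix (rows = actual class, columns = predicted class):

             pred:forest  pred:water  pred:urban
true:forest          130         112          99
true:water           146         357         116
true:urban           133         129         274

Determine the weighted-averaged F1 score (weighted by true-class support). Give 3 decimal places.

Per-class F1 score (2·TP/(2·TP+FP+FN)):
  forest: TP=130, FP=146+133=279, FN=112+99=211 → 260/750 = 0.3467
  water: TP=357, FP=112+129=241, FN=146+116=262 → 714/1217 = 0.5867
  urban: TP=274, FP=99+116=215, FN=133+129=262 → 548/1025 = 0.5346
Weighted-F1 score = Σ (supportᵢ/N)·F1 scoreᵢ with N=1496: (341/1496)·0.3467 + (619/1496)·0.5867 + (536/1496)·0.5346 = 0.513

0.513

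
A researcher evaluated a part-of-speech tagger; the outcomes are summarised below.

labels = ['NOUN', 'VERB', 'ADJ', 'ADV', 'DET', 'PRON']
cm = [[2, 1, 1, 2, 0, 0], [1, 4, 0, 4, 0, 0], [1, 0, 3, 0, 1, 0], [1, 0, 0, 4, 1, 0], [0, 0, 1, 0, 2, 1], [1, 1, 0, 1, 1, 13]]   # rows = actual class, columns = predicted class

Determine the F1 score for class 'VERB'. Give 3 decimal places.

0.533

Treat 'VERB' as positive and all other classes as negative.
F1 score = 2·TP/(2·TP+FP+FN).
VERB: TP=4, FP=1+0+0+0+1=2, FN=1+0+4+0+0=5 → 8/15 = 0.5333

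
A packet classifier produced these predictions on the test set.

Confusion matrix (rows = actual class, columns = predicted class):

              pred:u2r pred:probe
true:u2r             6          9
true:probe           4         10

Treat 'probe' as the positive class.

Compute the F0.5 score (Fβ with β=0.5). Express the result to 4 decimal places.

Fβ = (1+β²)·TP / ((1+β²)·TP + β²·FN + FP), with β²=1/4
= 1.25·10 / (1.25·10 + 0.25·4 + 9) = 0.5556

0.5556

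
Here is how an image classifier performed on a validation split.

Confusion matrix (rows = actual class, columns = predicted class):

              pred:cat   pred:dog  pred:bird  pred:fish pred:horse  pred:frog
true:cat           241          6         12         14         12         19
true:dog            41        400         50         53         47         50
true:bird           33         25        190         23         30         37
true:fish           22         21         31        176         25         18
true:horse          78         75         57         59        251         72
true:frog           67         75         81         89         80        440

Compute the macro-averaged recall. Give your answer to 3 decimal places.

0.589

Per-class recall (TP/(TP+FN)):
  cat: TP=241, FN=6+12+14+12+19=63 → 241/304 = 0.7928
  dog: TP=400, FN=41+50+53+47+50=241 → 400/641 = 0.6240
  bird: TP=190, FN=33+25+23+30+37=148 → 190/338 = 0.5621
  fish: TP=176, FN=22+21+31+25+18=117 → 176/293 = 0.6007
  horse: TP=251, FN=78+75+57+59+72=341 → 251/592 = 0.4240
  frog: TP=440, FN=67+75+81+89+80=392 → 440/832 = 0.5288
Macro-recall = mean = (0.7928 + 0.6240 + 0.5621 + 0.6007 + 0.4240 + 0.5288) / 6 = 0.589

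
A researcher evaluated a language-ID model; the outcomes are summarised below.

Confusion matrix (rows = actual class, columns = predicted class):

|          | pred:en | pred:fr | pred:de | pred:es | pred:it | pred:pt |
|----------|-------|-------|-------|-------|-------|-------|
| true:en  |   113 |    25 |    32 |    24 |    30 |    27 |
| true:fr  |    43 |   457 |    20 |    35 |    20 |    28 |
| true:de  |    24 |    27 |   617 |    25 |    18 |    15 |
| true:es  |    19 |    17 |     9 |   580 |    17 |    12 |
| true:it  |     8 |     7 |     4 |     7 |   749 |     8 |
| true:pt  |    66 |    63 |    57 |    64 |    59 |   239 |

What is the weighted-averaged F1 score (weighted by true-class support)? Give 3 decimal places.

0.764

Per-class F1 score (2·TP/(2·TP+FP+FN)):
  en: TP=113, FP=43+24+19+8+66=160, FN=25+32+24+30+27=138 → 226/524 = 0.4313
  fr: TP=457, FP=25+27+17+7+63=139, FN=43+20+35+20+28=146 → 914/1199 = 0.7623
  de: TP=617, FP=32+20+9+4+57=122, FN=24+27+25+18+15=109 → 1234/1465 = 0.8423
  es: TP=580, FP=24+35+25+7+64=155, FN=19+17+9+17+12=74 → 1160/1389 = 0.8351
  it: TP=749, FP=30+20+18+17+59=144, FN=8+7+4+7+8=34 → 1498/1676 = 0.8938
  pt: TP=239, FP=27+28+15+12+8=90, FN=66+63+57+64+59=309 → 478/877 = 0.5450
Weighted-F1 score = Σ (supportᵢ/N)·F1 scoreᵢ with N=3565: (251/3565)·0.4313 + (603/3565)·0.7623 + (726/3565)·0.8423 + (654/3565)·0.8351 + (783/3565)·0.8938 + (548/3565)·0.5450 = 0.764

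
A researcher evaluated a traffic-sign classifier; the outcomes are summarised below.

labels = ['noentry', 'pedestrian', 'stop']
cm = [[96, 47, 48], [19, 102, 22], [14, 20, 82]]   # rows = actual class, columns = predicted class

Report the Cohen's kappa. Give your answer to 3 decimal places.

Observed agreement pₒ = trace/N = 280/450 = 0.6222
Expected agreement pₑ = Σ (rowᵢ·colᵢ)/N² = (191·129 + 143·169 + 116·152)/450² = 0.3281
κ = (pₒ − pₑ)/(1 − pₑ) = (0.6222 − 0.3281)/(1 − 0.3281) = 0.438

0.438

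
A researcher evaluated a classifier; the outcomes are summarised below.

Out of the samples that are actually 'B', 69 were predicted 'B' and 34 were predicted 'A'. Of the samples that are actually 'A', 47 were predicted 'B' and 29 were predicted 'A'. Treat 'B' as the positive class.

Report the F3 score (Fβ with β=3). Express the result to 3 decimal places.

Fβ = (1+β²)·TP / ((1+β²)·TP + β²·FN + FP), with β²=9
= 10·69 / (10·69 + 9·34 + 47) = 0.662

0.662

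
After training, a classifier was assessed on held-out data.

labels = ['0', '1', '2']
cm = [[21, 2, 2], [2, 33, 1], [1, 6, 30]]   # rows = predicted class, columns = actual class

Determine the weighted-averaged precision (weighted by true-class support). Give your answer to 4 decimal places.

Per-class precision (TP/(TP+FP)):
  0: TP=21, FP=2+2=4 → 21/25 = 0.84000
  1: TP=33, FP=2+1=3 → 33/36 = 0.91667
  2: TP=30, FP=1+6=7 → 30/37 = 0.81081
Weighted-precision = Σ (supportᵢ/N)·precisionᵢ with N=98: (24/98)·0.84000 + (41/98)·0.91667 + (33/98)·0.81081 = 0.8622

0.8622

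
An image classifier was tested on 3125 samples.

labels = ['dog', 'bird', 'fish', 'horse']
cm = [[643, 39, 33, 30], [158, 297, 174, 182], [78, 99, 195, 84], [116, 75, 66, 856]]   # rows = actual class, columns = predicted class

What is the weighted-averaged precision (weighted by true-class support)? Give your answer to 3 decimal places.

0.631

Per-class precision (TP/(TP+FP)):
  dog: TP=643, FP=158+78+116=352 → 643/995 = 0.6462
  bird: TP=297, FP=39+99+75=213 → 297/510 = 0.5824
  fish: TP=195, FP=33+174+66=273 → 195/468 = 0.4167
  horse: TP=856, FP=30+182+84=296 → 856/1152 = 0.7431
Weighted-precision = Σ (supportᵢ/N)·precisionᵢ with N=3125: (745/3125)·0.6462 + (811/3125)·0.5824 + (456/3125)·0.4167 + (1113/3125)·0.7431 = 0.631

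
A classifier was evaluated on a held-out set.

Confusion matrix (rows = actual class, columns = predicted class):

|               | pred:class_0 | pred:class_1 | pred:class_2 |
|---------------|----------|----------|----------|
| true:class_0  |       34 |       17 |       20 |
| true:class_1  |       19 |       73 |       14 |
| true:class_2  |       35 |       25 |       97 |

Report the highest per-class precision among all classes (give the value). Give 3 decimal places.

0.740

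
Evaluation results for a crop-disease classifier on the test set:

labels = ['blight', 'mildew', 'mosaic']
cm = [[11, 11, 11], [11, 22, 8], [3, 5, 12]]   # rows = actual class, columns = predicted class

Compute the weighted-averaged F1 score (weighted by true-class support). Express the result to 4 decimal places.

0.4762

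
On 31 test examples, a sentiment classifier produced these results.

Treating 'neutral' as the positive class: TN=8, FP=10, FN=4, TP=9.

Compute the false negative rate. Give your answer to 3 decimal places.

FNR = FN/(FN+TP) = 4/(4+9) = 0.308

0.308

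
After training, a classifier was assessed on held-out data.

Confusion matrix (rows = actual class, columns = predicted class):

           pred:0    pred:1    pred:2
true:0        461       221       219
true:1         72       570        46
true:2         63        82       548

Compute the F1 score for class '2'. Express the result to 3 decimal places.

One-vs-rest for '2': TP = diagonal; FP = other classes predicted '2'; FN = '2' predicted as other.
F1 score = 2·TP/(2·TP+FP+FN).
2: TP=548, FP=219+46=265, FN=63+82=145 → 1096/1506 = 0.7278

0.728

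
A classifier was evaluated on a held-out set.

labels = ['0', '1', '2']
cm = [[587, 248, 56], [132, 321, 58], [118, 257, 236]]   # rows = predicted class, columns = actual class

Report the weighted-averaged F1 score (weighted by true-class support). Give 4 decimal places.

0.5649

Per-class F1 score (2·TP/(2·TP+FP+FN)):
  0: TP=587, FP=248+56=304, FN=132+118=250 → 1174/1728 = 0.67940
  1: TP=321, FP=132+58=190, FN=248+257=505 → 642/1337 = 0.48018
  2: TP=236, FP=118+257=375, FN=56+58=114 → 472/961 = 0.49116
Weighted-F1 score = Σ (supportᵢ/N)·F1 scoreᵢ with N=2013: (837/2013)·0.67940 + (826/2013)·0.48018 + (350/2013)·0.49116 = 0.5649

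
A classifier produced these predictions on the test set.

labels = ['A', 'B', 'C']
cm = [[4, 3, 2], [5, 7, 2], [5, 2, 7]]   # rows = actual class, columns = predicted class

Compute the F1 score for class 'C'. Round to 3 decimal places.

0.560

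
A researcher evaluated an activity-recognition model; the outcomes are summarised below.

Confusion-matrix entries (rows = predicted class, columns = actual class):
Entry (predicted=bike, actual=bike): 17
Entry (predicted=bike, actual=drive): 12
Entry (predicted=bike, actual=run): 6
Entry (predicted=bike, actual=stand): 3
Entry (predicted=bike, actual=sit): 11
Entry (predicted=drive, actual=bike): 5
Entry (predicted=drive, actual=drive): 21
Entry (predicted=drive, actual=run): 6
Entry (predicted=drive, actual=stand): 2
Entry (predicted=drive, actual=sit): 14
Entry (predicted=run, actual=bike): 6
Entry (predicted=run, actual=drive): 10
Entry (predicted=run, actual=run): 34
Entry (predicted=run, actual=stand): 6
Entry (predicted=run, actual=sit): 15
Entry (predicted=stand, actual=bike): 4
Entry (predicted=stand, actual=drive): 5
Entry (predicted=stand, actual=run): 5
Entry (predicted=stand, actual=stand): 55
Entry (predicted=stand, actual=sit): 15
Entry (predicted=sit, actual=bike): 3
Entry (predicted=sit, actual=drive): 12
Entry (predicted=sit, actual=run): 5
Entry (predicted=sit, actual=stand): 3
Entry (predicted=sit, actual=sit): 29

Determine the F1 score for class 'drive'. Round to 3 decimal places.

0.389

Treat 'drive' as positive and all other classes as negative.
F1 score = 2·TP/(2·TP+FP+FN).
drive: TP=21, FP=5+6+2+14=27, FN=12+10+5+12=39 → 42/108 = 0.3889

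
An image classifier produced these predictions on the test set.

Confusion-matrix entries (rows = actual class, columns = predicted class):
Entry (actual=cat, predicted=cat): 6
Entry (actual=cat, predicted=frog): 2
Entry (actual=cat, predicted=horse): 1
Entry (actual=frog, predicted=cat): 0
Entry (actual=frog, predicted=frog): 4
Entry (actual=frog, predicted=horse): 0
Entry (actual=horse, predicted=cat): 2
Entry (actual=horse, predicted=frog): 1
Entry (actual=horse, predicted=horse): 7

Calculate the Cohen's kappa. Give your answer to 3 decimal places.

0.605

Observed agreement pₒ = trace/N = 17/23 = 0.7391
Expected agreement pₑ = Σ (rowᵢ·colᵢ)/N² = (9·8 + 4·7 + 10·8)/23² = 0.3403
κ = (pₒ − pₑ)/(1 − pₑ) = (0.7391 − 0.3403)/(1 − 0.3403) = 0.605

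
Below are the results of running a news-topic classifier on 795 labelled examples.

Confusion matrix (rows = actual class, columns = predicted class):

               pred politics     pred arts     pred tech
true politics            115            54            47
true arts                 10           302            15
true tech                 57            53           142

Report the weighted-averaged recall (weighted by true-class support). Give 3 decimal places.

0.703

Per-class recall (TP/(TP+FN)):
  politics: TP=115, FN=54+47=101 → 115/216 = 0.5324
  arts: TP=302, FN=10+15=25 → 302/327 = 0.9235
  tech: TP=142, FN=57+53=110 → 142/252 = 0.5635
Weighted-recall = Σ (supportᵢ/N)·recallᵢ with N=795: (216/795)·0.5324 + (327/795)·0.9235 + (252/795)·0.5635 = 0.703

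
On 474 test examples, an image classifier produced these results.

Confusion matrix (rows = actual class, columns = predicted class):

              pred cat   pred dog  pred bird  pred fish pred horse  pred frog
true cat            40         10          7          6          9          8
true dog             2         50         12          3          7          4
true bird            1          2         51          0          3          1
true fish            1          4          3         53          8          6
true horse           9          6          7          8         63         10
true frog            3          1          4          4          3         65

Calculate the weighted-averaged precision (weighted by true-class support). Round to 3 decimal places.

Per-class precision (TP/(TP+FP)):
  cat: TP=40, FP=2+1+1+9+3=16 → 40/56 = 0.7143
  dog: TP=50, FP=10+2+4+6+1=23 → 50/73 = 0.6849
  bird: TP=51, FP=7+12+3+7+4=33 → 51/84 = 0.6071
  fish: TP=53, FP=6+3+0+8+4=21 → 53/74 = 0.7162
  horse: TP=63, FP=9+7+3+8+3=30 → 63/93 = 0.6774
  frog: TP=65, FP=8+4+1+6+10=29 → 65/94 = 0.6915
Weighted-precision = Σ (supportᵢ/N)·precisionᵢ with N=474: (80/474)·0.7143 + (78/474)·0.6849 + (58/474)·0.6071 + (75/474)·0.7162 + (103/474)·0.6774 + (80/474)·0.6915 = 0.685

0.685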